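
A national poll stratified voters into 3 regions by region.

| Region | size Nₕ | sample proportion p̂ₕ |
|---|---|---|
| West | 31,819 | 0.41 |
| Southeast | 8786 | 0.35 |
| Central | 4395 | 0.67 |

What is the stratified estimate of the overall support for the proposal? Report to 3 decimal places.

0.424

Wₕ = Nₕ/N with N = 45000: 0.7071, 0.1952, 0.0977.
p̂_st = 0.7071·0.41 + 0.1952·0.35 + 0.0977·0.67 ≈ 0.42368... → 0.424.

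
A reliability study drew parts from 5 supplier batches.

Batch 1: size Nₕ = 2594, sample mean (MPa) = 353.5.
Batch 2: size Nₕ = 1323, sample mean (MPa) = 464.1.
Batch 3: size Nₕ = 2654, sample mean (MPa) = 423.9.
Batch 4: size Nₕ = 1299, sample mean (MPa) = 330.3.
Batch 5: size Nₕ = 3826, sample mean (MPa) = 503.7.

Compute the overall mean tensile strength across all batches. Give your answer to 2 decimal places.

x̄_st = (Σ Nₕx̄ₕ) / (Σ Nₕ) = (2594·353.5 + 1323·464.1 + 2654·423.9 + 1299·330.3 + 3826·503.7) / 11696
= 5012229.8 / 11696 = 428.5422... → 428.54.

428.54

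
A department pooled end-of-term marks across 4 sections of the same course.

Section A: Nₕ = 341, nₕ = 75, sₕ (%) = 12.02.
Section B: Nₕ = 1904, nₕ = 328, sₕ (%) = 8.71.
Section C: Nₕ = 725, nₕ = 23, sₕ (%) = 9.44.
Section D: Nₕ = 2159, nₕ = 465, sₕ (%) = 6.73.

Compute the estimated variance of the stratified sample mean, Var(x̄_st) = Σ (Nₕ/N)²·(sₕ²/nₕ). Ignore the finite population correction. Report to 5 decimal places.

N = 5129. Term for each stratum: Wₕ²sₕ²/nₕ.
Var(x̄_st) = 0.00851513 + 0.03187359 + 0.07741529 + 0.01725906 = 0.13506306 → 0.13506.

0.13506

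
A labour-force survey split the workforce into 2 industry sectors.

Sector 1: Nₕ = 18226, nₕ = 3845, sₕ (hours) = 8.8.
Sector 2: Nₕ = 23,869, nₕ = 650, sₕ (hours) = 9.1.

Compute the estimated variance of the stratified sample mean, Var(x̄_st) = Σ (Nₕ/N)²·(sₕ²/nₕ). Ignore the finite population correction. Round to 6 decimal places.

N = 42095. Term for each stratum: Wₕ²sₕ²/nₕ.
Var(x̄_st) = 0.003775641 + 0.040961594 = 0.044737235 → 0.044737.

0.044737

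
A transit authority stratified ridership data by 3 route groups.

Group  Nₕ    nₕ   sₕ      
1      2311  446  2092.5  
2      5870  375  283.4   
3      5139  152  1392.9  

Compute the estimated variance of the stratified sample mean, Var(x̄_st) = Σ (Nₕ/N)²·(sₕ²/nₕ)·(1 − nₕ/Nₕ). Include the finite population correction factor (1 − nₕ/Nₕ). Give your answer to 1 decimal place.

2121.2

N = 13320; Wₕ = Nₕ/N.
group 1: (2311/13320)²·2092.5²/446·(1 − 446/2311) = 238.4879
group 2: (5870/13320)²·283.4²/375·(1 − 375/5870) = 38.9373
group 3: (5139/13320)²·1392.9²/152·(1 − 152/5139) = 1843.7661
Sum = 2121.1913 → 2121.2.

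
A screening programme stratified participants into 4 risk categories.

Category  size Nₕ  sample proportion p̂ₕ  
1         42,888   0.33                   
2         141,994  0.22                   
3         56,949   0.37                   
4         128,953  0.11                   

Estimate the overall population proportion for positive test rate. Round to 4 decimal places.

0.2175

N = 42888 + 141994 + 56949 + 128953 = 370784.
Overall proportion = Σ (Nₕ/N)·p̂ₕ.
Σ Nₕp̂ₕ = 14153.04 + 31238.68 + 21071.13 + 14184.83 = 80647.68.
80647.68 / 370784 = 0.217506... → 0.2175.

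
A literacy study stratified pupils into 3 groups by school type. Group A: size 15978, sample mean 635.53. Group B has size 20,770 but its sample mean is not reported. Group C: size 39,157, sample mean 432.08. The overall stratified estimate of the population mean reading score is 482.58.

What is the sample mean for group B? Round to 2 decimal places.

N = 15978 + 20770 + 39157 = 75905.
Overall total = μ·N = 482.58·75905 = 36630234.9.
Subtract the known strata: 15978·635.53 + 39157·432.08 = 27073454.9.
Remaining total for group B: 36630234.9 − 27073454.9 = 9556780.
Divide by its size: 9556780 / 20770 = 460.1242... → 460.12.

460.12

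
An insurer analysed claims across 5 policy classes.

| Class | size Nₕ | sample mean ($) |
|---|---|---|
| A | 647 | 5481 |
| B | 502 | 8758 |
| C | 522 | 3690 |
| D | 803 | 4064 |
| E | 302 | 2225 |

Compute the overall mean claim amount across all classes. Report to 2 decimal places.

4972.71

N = 647 + 502 + 522 + 803 + 302 = 2776.
Weight each subgroup mean by Nₕ/N and sum.
Σ Nₕx̄ₕ = 647·5481 + 502·8758 + 522·3690 + 803·4064 + 302·2225 = 3546207 + 4396516 + 1926180 + 3263392 + 671950 = 13804245.
Divide by N: 13804245 / 2776 = 4972.7107... → 4972.71.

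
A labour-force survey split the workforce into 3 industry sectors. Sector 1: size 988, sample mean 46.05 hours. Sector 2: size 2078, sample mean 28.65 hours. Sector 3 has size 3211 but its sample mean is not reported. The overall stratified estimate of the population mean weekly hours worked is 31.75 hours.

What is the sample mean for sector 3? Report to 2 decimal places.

N = 988 + 2078 + 3211 = 6277.
Overall total = μ·N = 31.75·6277 = 199294.75.
Subtract the known strata: 988·46.05 + 2078·28.65 = 105032.1.
Remaining total for sector 3: 199294.75 − 105032.1 = 94262.65.
Divide by its size: 94262.65 / 3211 = 29.3562... → 29.36.

29.36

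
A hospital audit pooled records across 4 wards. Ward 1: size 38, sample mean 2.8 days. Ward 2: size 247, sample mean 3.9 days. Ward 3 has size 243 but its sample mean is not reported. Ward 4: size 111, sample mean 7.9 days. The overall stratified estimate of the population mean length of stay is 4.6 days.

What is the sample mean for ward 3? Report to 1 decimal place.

4.1

N = 38 + 247 + 243 + 111 = 639.
Overall total = μ·N = 4.6·639 = 2939.4.
Subtract the known strata: 38·2.8 + 247·3.9 + 111·7.9 = 1946.6.
Remaining total for ward 3: 2939.4 − 1946.6 = 992.8.
Divide by its size: 992.8 / 243 = 4.086... → 4.1.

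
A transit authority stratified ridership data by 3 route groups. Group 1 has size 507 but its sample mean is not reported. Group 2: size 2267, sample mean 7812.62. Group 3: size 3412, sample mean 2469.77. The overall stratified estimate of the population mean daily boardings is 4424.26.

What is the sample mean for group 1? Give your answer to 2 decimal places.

Σ Nₕx̄ₕ = N·μ, so 507·x̄_1 = 6186·4424.26 − (2267·7812.62 + 3412·2469.77).
= 27368472.36 − 26138064.78 = 1230407.58.
x̄_1 = 1230407.58 / 507 = 2426.8394... → 2426.84.

2426.84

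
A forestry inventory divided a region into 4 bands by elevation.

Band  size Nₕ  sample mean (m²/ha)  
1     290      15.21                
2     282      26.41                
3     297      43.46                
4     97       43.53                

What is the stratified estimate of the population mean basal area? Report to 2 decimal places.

30.01

N = 966; weights Wₕ = Nₕ/N = (0.3002, 0.2919, 0.3075, 0.1004).
x̄_st = Σ Wₕ·x̄ₕ = 0.3002·15.21 + 0.2919·26.41 + 0.3075·43.46 + 0.1004·43.53 ≈ 30.0089...
→ 30.01.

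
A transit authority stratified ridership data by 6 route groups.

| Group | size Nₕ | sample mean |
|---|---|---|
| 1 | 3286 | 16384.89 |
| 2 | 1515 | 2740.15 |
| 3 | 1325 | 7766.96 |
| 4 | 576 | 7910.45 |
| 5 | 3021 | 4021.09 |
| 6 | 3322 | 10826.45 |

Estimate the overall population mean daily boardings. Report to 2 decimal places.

9271.97

N = 13045; weights Wₕ = Nₕ/N = (0.2519, 0.1161, 0.1016, 0.0442, 0.2316, 0.2547).
x̄_st = Σ Wₕ·x̄ₕ = 0.2519·16384.89 + 0.1161·2740.15 + 0.1016·7766.96 + 0.0442·7910.45 + 0.2316·4021.09 + 0.2547·10826.45 ≈ 9271.9737...
→ 9271.97.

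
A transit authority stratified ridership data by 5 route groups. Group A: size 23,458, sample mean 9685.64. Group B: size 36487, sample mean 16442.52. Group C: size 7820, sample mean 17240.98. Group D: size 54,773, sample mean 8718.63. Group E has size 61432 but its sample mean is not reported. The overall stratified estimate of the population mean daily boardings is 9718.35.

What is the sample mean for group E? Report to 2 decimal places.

5670.84

N = 23458 + 36487 + 7820 + 54773 + 61432 = 183970.
Overall total = μ·N = 9718.35·183970 = 1787884849.5.
Subtract the known strata: 23458·9685.64 + 36487·16442.52 + 7820·17240.98 + 54773·8718.63 = 1439513954.95.
Remaining total for group E: 1787884849.5 − 1439513954.95 = 348370894.55.
Divide by its size: 348370894.55 / 61432 = 5670.8376... → 5670.84.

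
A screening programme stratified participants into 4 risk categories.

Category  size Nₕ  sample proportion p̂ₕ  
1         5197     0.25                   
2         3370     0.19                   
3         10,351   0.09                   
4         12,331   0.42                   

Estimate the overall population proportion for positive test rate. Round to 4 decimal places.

0.2576

N = 5197 + 3370 + 10351 + 12331 = 31249.
Overall proportion = Σ (Nₕ/N)·p̂ₕ.
Σ Nₕp̂ₕ = 1299.25 + 640.3 + 931.59 + 5179.02 = 8050.16.
8050.16 / 31249 = 0.257613... → 0.2576.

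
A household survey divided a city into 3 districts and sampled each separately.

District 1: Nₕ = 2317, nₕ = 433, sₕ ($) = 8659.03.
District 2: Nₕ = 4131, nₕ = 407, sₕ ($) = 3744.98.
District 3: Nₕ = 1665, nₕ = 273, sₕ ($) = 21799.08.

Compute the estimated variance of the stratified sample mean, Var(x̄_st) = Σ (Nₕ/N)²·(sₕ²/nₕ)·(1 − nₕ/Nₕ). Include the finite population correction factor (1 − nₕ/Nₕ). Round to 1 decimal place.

80830.0

N = 8113. Term for each stratum: Wₕ²sₕ²/nₕ·(1−nₕ/Nₕ).
Var(x̄_st) = 11484.0367 + 8053.9052 + 61292.0581 = 80830.0000 → 80830.0.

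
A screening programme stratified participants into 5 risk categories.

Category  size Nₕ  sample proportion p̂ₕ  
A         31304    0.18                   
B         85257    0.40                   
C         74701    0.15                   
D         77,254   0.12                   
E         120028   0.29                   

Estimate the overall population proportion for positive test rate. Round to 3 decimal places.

0.245

Wₕ = Nₕ/N with N = 388544: 0.0806, 0.2194, 0.1923, 0.1988, 0.3089.
p̂_st = 0.0806·0.18 + 0.2194·0.40 + 0.1923·0.15 + 0.1988·0.12 + 0.3089·0.29 ≈ 0.24456... → 0.245.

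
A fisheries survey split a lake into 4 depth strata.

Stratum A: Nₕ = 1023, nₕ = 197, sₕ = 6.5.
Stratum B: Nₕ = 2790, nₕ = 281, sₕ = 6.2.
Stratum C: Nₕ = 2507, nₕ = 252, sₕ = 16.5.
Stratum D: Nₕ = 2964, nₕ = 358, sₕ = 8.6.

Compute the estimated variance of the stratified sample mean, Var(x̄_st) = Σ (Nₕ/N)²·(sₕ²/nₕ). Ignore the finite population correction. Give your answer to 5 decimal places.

N = 9284; Wₕ = Nₕ/N.
stratum A: (1023/9284)²·6.5²/197 = 0.00260400
stratum B: (2790/9284)²·6.2²/281 = 0.01235422
stratum C: (2507/9284)²·16.5²/252 = 0.07877815
stratum D: (2964/9284)²·8.6²/358 = 0.02105717
Sum = 0.11479354 → 0.11479.

0.11479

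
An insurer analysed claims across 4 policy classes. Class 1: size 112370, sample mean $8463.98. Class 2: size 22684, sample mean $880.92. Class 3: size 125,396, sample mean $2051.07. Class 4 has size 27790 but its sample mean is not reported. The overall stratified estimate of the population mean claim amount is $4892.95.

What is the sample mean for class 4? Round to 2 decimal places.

6551.55

Σ Nₕx̄ₕ = N·μ, so 27790·x̄_4 = 288240·4892.95 − (112370·8463.98 + 22684·880.92 + 125396·2051.07).
= 1410343908 − 1228276195.6 = 182067712.4.
x̄_4 = 182067712.4 / 27790 = 6551.5550... → 6551.55.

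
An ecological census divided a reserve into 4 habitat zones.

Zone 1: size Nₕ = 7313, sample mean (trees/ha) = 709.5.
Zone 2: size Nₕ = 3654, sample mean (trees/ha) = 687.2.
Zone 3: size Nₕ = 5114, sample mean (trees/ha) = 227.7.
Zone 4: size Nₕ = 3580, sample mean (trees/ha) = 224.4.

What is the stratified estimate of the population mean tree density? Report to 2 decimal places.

491.71

N = 7313 + 3654 + 5114 + 3580 = 19661.
Weight each subgroup mean by Nₕ/N and sum.
Σ Nₕx̄ₕ = 7313·709.5 + 3654·687.2 + 5114·227.7 + 3580·224.4 = 5188573.5 + 2511028.8 + 1164457.8 + 803352 = 9667412.1.
Divide by N: 9667412.1 / 19661 = 491.7050... → 491.71.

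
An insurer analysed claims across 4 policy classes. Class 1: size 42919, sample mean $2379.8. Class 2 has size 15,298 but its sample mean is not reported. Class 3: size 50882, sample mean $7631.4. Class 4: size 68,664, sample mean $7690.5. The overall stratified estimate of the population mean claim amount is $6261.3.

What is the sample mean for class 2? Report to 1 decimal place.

6179.1

N = 42919 + 15298 + 50882 + 68664 = 177763.
Overall total = μ·N = 6261.3·177763 = 1113027471.9.
Subtract the known strata: 42919·2379.8 + 50882·7631.4 + 68664·7690.5 = 1018500023.
Remaining total for class 2: 1113027471.9 − 1018500023 = 94527448.9.
Divide by its size: 94527448.9 / 15298 = 6179.072... → 6179.1.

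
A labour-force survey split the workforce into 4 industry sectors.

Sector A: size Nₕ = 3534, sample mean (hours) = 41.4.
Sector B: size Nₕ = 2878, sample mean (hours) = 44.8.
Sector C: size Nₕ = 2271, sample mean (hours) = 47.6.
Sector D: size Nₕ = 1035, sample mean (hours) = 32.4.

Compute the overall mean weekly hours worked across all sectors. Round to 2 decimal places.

N = 3534 + 2878 + 2271 + 1035 = 9718.
Overall mean = Σ (Nₕ/N)·x̄ₕ — weight by population share, not a simple average.
Σ Nₕx̄ₕ = 3534·41.4 + 2878·44.8 + 2271·47.6 + 1035·32.4 = 146307.6 + 128934.4 + 108099.6 + 33534 = 416875.6.
Divide by N: 416875.6 / 9718 = 42.8973... → 42.90.

42.90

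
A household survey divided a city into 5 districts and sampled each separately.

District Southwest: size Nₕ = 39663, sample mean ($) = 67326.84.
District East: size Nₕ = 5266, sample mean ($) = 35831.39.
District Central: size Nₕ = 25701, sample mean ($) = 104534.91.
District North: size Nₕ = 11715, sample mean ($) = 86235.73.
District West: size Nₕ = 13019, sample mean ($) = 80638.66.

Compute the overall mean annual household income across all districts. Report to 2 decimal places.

79755.57

x̄_st = (Σ Nₕx̄ₕ) / (Σ Nₕ) = (39663·67326.84 + 5266·35831.39 + 25701·104534.91 + 11715·86235.73 + 13019·80638.66) / 95364
= 7605810568.06 / 95364 = 79755.5741... → 79755.57.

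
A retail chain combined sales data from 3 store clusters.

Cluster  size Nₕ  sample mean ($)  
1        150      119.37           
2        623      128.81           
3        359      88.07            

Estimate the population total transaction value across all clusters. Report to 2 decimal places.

1: 150·119.37 = 17905.5
2: 623·128.81 = 80248.63
3: 359·88.07 = 31617.13
τ̂ = Σ Nₕx̄ₕ = 129771.26.

129771.26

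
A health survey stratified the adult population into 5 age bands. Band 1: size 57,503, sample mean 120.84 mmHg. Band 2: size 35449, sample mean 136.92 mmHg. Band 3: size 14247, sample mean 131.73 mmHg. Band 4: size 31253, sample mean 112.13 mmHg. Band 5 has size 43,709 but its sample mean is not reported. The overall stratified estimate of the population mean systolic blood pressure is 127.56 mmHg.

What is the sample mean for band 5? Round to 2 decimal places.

138.48

N = 57503 + 35449 + 14247 + 31253 + 43709 = 182161.
Overall total = μ·N = 127.56·182161 = 23236457.16.
Subtract the known strata: 57503·120.84 + 35449·136.92 + 14247·131.73 + 31253·112.13 = 17183495.8.
Remaining total for band 5: 23236457.16 − 17183495.8 = 6052961.36.
Divide by its size: 6052961.36 / 43709 = 138.4832... → 138.48.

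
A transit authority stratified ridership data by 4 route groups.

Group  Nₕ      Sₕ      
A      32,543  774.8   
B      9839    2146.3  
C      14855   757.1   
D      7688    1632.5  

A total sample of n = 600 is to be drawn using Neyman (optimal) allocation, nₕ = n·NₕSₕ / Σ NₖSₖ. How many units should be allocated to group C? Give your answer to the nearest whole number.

A: NₕSₕ = 32543·774.8 = 25214316.4
B: NₕSₕ = 9839·2146.3 = 21117445.7
C: NₕSₕ = 14855·757.1 = 11246720.5
D: NₕSₕ = 7688·1632.5 = 12550660
Σ NₕSₕ = 70129142.6.
n_C = 600·11246720.5/70129142.6 = 96.223... → 96.

96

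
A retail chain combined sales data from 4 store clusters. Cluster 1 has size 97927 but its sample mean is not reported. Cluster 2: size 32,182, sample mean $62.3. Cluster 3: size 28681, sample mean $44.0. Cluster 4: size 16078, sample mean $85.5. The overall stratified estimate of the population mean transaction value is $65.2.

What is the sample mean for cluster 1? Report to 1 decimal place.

Σ Nₕx̄ₕ = N·μ, so 97927·x̄_1 = 174868·65.2 − (32182·62.3 + 28681·44.0 + 16078·85.5).
= 11401393.6 − 4641571.6 = 6759822.
x̄_1 = 6759822 / 97927 = 69.029... → 69.0.

69.0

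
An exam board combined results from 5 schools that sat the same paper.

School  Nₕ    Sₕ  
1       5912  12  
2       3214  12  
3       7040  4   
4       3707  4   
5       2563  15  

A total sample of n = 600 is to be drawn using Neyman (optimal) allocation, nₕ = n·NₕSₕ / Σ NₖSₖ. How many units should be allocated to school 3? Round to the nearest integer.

Σ NₕSₕ = 5912·12 + 3214·12 + 7040·4 + 3707·4 + 2563·15 = 190945.
Share for 3: 28160/190945 = 0.14748.
n_3 = 600 × 0.14748 = 88.486... → 88.

88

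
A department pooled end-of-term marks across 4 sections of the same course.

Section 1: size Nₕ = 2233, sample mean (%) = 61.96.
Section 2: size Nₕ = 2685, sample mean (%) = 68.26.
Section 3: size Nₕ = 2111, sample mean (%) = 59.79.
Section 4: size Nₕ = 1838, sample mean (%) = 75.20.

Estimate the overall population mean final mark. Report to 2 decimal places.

66.10

x̄_st = (Σ Nₕx̄ₕ) / (Σ Nₕ) = (2233·61.96 + 2685·68.26 + 2111·59.79 + 1838·75.20) / 8867
= 586069.07 / 8867 = 66.0955... → 66.10.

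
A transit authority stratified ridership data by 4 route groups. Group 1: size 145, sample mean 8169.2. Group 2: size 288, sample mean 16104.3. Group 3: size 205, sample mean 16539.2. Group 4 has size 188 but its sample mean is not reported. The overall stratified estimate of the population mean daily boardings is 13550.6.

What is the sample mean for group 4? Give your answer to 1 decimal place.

Σ Nₕx̄ₕ = N·μ, so 188·x̄_4 = 826·13550.6 − (145·8169.2 + 288·16104.3 + 205·16539.2).
= 11192795.6 − 9213108.4 = 1979687.2.
x̄_4 = 1979687.2 / 188 = 10530.251... → 10530.3.

10530.3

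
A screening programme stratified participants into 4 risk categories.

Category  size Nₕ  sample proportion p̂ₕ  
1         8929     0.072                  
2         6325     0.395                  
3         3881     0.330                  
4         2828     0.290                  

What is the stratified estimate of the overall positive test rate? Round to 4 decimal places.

0.2387

N = 8929 + 6325 + 3881 + 2828 = 21963.
Overall proportion = Σ (Nₕ/N)·p̂ₕ.
Σ Nₕp̂ₕ = 642.888 + 2498.375 + 1280.73 + 820.12 = 5242.113.
5242.113 / 21963 = 0.238679... → 0.2387.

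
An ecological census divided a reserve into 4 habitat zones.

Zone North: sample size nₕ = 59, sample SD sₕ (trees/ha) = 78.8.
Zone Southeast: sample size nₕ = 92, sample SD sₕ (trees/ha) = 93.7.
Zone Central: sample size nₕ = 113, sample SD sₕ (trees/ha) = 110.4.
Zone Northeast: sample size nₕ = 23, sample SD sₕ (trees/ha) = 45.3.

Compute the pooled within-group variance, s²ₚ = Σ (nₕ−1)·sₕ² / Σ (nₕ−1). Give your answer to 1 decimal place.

North: (59−1)·78.8² = 58·6209.44 = 360147.52
Southeast: (92−1)·93.7² = 91·8779.69 = 798951.79
Central: (113−1)·110.4² = 112·12188.16 = 1365073.92
Northeast: (23−1)·45.3² = 22·2052.09 = 45145.98
Numerator = 2569319.21; denominator = Σ(nₕ−1) = 283.
s²ₚ = 2569319.21/283 = 9078.866... → 9078.9.

9078.9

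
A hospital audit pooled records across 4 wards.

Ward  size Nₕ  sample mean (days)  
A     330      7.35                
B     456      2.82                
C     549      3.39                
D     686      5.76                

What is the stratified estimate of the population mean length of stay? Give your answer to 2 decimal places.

4.71

N = 2021; weights Wₕ = Nₕ/N = (0.1633, 0.2256, 0.2716, 0.3394).
x̄_st = Σ Wₕ·x̄ₕ = 0.1633·7.35 + 0.2256·2.82 + 0.2716·3.39 + 0.3394·5.76 ≈ 4.7125...
→ 4.71.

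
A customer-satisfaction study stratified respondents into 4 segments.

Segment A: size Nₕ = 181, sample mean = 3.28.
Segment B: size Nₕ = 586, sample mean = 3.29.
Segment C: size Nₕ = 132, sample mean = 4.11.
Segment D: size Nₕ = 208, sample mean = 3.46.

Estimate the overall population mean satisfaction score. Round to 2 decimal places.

3.42

x̄_st = (Σ Nₕx̄ₕ) / (Σ Nₕ) = (181·3.28 + 586·3.29 + 132·4.11 + 208·3.46) / 1107
= 3783.82 / 1107 = 3.4181... → 3.42.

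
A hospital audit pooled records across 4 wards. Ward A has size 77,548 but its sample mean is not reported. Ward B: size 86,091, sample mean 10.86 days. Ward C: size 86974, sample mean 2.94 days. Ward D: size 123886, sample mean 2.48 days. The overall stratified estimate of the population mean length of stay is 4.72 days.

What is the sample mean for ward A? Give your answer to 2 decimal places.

N = 77548 + 86091 + 86974 + 123886 = 374499.
Overall total = μ·N = 4.72·374499 = 1767635.28.
Subtract the known strata: 86091·10.86 + 86974·2.94 + 123886·2.48 = 1497889.1.
Remaining total for ward A: 1767635.28 − 1497889.1 = 269746.18.
Divide by its size: 269746.18 / 77548 = 3.4784... → 3.48.

3.48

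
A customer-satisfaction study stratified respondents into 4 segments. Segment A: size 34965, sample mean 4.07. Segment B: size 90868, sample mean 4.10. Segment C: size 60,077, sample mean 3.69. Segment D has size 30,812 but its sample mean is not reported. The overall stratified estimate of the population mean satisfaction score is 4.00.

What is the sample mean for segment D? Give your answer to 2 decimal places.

N = 34965 + 90868 + 60077 + 30812 = 216722.
Overall total = μ·N = 4.00·216722 = 866888.
Subtract the known strata: 34965·4.07 + 90868·4.10 + 60077·3.69 = 736550.48.
Remaining total for segment D: 866888 − 736550.48 = 130337.52.
Divide by its size: 130337.52 / 30812 = 4.2301... → 4.23.

4.23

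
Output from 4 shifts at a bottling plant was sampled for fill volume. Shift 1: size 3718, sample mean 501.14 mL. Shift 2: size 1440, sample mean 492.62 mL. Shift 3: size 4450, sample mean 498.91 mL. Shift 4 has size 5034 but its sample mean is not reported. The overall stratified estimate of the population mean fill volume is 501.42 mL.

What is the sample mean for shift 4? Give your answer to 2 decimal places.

506.36

Σ Nₕx̄ₕ = N·μ, so 5034·x̄_4 = 14642·501.42 − (3718·501.14 + 1440·492.62 + 4450·498.91).
= 7341791.64 − 4792760.82 = 2549030.82.
x̄_4 = 2549030.82 / 5034 = 506.3629... → 506.36.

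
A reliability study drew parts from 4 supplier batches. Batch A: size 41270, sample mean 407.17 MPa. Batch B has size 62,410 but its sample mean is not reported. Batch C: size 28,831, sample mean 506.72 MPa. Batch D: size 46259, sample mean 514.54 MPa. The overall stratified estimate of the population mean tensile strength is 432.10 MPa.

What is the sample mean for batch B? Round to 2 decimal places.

N = 41270 + 62410 + 28831 + 46259 = 178770.
Overall total = μ·N = 432.10·178770 = 77246517.
Subtract the known strata: 41270·407.17 + 28831·506.72 + 46259·514.54 = 55215256.08.
Remaining total for batch B: 77246517 − 55215256.08 = 22031260.92.
Divide by its size: 22031260.92 / 62410 = 353.0085... → 353.01.

353.01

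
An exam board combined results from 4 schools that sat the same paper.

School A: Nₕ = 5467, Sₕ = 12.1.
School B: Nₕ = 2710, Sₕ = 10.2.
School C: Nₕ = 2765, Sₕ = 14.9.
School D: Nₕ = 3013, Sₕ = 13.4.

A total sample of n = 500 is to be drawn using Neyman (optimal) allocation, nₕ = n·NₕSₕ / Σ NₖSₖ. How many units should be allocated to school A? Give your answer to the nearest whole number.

189

A: NₕSₕ = 5467·12.1 = 66150.7
B: NₕSₕ = 2710·10.2 = 27642
C: NₕSₕ = 2765·14.9 = 41198.5
D: NₕSₕ = 3013·13.4 = 40374.2
Σ NₕSₕ = 175365.4.
n_A = 500·66150.7/175365.4 = 188.608... → 189.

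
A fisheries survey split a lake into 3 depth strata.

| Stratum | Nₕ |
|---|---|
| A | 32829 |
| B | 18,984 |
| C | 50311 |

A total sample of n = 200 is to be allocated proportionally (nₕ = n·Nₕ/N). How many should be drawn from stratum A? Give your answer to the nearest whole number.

64

N = 32829 + 18984 + 50311 = 102124.
n_A = 200·32829/102124 = 64.292... → 64.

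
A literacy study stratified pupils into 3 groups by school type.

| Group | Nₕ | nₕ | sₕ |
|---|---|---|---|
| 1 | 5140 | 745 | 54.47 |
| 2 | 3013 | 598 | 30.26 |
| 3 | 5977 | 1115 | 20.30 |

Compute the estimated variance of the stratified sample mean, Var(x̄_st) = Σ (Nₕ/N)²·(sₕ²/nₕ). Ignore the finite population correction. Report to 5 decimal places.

N = 14130. Term for each stratum: Wₕ²sₕ²/nₕ.
Var(x̄_st) = 0.52698759 + 0.06962266 + 0.06613013 = 0.66274039 → 0.66274.

0.66274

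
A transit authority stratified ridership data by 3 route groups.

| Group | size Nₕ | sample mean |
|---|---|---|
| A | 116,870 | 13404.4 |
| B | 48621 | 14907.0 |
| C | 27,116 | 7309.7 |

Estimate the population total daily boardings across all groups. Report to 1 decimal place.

Estimate total by summing Nₕ·x̄ₕ over strata.
116870·13404.4 + 48621·14907.0 + 27116·7309.7 = 1566572228 + 724793247 + 198209825.2 = 2489575300.2.

2489575300.2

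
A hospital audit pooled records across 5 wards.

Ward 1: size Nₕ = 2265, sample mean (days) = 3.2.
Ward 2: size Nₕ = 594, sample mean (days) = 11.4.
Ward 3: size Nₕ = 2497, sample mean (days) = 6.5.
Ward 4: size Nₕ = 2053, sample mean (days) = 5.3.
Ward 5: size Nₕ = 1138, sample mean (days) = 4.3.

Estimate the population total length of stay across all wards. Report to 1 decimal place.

46024.4

1: 2265·3.2 = 7248
2: 594·11.4 = 6771.6
3: 2497·6.5 = 16230.5
4: 2053·5.3 = 10880.9
5: 1138·4.3 = 4893.4
τ̂ = Σ Nₕx̄ₕ = 46024.4.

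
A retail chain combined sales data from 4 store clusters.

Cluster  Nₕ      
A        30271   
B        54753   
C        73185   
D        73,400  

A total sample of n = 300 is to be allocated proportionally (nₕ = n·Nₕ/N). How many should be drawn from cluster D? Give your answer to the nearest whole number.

N = 30271 + 54753 + 73185 + 73400 = 231609.
n_D = 300·73400/231609 = 95.074... → 95.

95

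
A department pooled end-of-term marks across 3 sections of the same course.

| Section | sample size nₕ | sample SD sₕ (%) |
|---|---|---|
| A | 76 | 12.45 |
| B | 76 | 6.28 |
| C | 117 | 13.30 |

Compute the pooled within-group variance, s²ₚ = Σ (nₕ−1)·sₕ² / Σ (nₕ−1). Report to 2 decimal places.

A: (76−1)·12.45² = 75·155.0025 = 11625.1875
B: (76−1)·6.28² = 75·39.4384 = 2957.88
C: (117−1)·13.30² = 116·176.89 = 20519.24
Numerator = 35102.3075; denominator = Σ(nₕ−1) = 266.
s²ₚ = 35102.3075/266 = 131.9636... → 131.96.

131.96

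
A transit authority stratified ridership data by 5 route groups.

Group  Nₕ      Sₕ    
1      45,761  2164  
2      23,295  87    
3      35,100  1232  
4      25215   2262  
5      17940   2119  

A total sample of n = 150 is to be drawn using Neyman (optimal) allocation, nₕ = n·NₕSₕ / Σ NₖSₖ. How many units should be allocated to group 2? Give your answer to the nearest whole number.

1

1: NₕSₕ = 45761·2164 = 99026804
2: NₕSₕ = 23295·87 = 2026665
3: NₕSₕ = 35100·1232 = 43243200
4: NₕSₕ = 25215·2262 = 57036330
5: NₕSₕ = 17940·2119 = 38014860
Σ NₕSₕ = 239347859.
n_2 = 150·2026665/239347859 = 1.270... → 1.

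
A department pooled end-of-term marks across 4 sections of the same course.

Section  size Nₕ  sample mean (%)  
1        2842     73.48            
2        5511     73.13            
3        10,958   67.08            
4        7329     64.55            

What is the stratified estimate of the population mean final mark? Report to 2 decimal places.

x̄_st = (Σ Nₕx̄ₕ) / (Σ Nₕ) = (2842·73.48 + 5511·73.13 + 10958·67.08 + 7329·64.55) / 26640
= 1819999.18 / 26640 = 68.3183... → 68.32.

68.32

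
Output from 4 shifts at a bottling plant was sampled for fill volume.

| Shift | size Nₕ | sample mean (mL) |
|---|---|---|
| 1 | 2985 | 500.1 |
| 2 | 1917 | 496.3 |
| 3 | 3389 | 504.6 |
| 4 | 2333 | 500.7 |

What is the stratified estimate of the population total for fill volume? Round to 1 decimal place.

1: 2985·500.1 = 1492798.5
2: 1917·496.3 = 951407.1
3: 3389·504.6 = 1710089.4
4: 2333·500.7 = 1168133.1
τ̂ = Σ Nₕx̄ₕ = 5322428.1.

5322428.1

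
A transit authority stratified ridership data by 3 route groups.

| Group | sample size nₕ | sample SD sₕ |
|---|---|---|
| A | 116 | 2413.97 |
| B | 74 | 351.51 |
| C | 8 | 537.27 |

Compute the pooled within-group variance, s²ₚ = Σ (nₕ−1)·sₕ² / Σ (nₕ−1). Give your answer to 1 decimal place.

3493201.7

Degrees of freedom: 115 + 73 + 7 = 195.
Σ(nₕ−1)sₕ² = 115·5827251.1609 + 73·123559.2801 + 7·288659.0529 = 681174324.3211.
s²ₚ = 681174324.3211 / 195 = 3493201.663... → 3493201.7.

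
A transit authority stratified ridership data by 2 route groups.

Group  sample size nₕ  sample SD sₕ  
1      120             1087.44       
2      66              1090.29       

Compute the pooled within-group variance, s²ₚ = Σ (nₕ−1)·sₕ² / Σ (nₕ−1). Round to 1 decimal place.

1184718.3

1: (120−1)·1087.44² = 119·1182525.7536 = 140720564.6784
2: (66−1)·1090.29² = 65·1188732.2841 = 77267598.4665
Numerator = 217988163.1449; denominator = Σ(nₕ−1) = 184.
s²ₚ = 217988163.1449/184 = 1184718.278... → 1184718.3.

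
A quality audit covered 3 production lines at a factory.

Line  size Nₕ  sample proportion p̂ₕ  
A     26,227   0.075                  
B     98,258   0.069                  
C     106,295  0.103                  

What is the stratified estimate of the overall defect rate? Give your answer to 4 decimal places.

0.0853

Wₕ = Nₕ/N with N = 230780: 0.1136, 0.4258, 0.4606.
p̂_st = 0.1136·0.075 + 0.4258·0.069 + 0.4606·0.103 ≈ 0.085342... → 0.0853.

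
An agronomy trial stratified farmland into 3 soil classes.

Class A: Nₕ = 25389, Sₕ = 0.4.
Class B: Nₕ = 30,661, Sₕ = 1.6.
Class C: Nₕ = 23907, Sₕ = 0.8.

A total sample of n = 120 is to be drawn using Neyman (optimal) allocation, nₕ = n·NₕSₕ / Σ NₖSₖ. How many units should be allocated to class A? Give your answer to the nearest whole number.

Σ NₕSₕ = 25389·0.4 + 30661·1.6 + 23907·0.8 = 78338.8.
Share for A: 10155.6/78338.8 = 0.12964.
n_A = 120 × 0.12964 = 15.556... → 16.

16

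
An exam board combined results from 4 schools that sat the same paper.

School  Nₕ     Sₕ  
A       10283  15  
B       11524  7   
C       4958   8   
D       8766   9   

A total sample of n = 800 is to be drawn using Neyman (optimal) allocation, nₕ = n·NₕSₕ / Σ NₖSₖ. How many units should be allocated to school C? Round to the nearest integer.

Σ NₕSₕ = 10283·15 + 11524·7 + 4958·8 + 8766·9 = 353471.
Share for C: 39664/353471 = 0.11221.
n_C = 800 × 0.11221 = 89.770... → 90.

90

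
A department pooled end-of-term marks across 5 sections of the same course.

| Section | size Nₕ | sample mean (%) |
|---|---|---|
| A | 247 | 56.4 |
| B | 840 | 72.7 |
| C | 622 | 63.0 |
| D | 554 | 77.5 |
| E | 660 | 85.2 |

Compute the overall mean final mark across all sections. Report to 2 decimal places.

x̄_st = (Σ Nₕx̄ₕ) / (Σ Nₕ) = (247·56.4 + 840·72.7 + 622·63.0 + 554·77.5 + 660·85.2) / 2923
= 213351.8 / 2923 = 72.9907... → 72.99.

72.99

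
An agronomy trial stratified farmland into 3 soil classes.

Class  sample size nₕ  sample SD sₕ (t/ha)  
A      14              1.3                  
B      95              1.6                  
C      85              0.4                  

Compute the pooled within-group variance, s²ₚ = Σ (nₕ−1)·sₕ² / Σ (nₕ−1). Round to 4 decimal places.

A: (14−1)·1.3² = 13·1.69 = 21.97
B: (95−1)·1.6² = 94·2.56 = 240.64
C: (85−1)·0.4² = 84·0.16 = 13.44
Numerator = 276.05; denominator = Σ(nₕ−1) = 191.
s²ₚ = 276.05/191 = 1.445288... → 1.4453.

1.4453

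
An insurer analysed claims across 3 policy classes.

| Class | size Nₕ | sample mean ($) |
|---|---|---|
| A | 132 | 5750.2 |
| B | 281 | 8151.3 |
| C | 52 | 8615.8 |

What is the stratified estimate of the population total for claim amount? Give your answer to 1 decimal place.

Population total = Σ Nₕ·x̄ₕ (each stratum's size times its mean).
132·5750.2 + 281·8151.3 + 52·8615.8 = 759026.4 + 2290515.3 + 448021.6 = 3497563.3.

3497563.3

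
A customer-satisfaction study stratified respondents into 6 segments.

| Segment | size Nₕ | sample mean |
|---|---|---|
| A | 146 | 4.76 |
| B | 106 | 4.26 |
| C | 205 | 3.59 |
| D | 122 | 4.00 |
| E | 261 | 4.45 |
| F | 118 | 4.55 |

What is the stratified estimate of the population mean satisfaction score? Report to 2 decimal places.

4.25

x̄_st = (Σ Nₕx̄ₕ) / (Σ Nₕ) = (146·4.76 + 106·4.26 + 205·3.59 + 122·4.00 + 261·4.45 + 118·4.55) / 958
= 4068.82 / 958 = 4.2472... → 4.25.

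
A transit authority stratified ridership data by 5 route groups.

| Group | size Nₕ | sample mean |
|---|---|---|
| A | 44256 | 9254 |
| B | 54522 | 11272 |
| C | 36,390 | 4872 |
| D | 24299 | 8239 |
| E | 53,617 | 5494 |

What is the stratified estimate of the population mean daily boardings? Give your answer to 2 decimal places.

7960.15

x̄_st = (Σ Nₕx̄ₕ) / (Σ Nₕ) = (44256·9254 + 54522·11272 + 36390·4872 + 24299·8239 + 53617·5494) / 213084
= 1696180347 / 213084 = 7960.1488... → 7960.15.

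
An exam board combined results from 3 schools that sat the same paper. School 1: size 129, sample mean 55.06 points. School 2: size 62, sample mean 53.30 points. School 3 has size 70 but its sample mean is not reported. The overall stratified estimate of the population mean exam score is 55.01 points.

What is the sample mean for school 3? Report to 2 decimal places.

56.43

Σ Nₕx̄ₕ = N·μ, so 70·x̄_3 = 261·55.01 − (129·55.06 + 62·53.30).
= 14357.61 − 10407.34 = 3950.27.
x̄_3 = 3950.27 / 70 = 56.4324... → 56.43.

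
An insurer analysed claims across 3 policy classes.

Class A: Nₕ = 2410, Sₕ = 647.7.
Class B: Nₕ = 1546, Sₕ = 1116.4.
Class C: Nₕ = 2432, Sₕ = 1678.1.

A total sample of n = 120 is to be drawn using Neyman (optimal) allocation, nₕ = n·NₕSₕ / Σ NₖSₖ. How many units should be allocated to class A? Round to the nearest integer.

25

Σ NₕSₕ = 2410·647.7 + 1546·1116.4 + 2432·1678.1 = 7368050.6.
Share for A: 1560957/7368050.6 = 0.21185.
n_A = 120 × 0.21185 = 25.423... → 25.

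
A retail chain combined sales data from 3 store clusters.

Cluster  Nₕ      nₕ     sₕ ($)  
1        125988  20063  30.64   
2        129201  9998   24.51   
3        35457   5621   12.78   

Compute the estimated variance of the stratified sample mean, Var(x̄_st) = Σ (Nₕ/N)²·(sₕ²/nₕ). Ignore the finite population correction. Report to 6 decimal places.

0.021098

N = 290646. Term for each stratum: Wₕ²sₕ²/nₕ.
Var(x̄_st) = 0.008792478 + 0.011873439 + 0.000432438 = 0.021098355 → 0.021098.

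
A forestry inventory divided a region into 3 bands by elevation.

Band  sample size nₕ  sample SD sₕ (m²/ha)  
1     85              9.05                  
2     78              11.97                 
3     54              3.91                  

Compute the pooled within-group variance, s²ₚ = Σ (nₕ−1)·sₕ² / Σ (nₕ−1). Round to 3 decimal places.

87.489

1: (85−1)·9.05² = 84·81.9025 = 6879.81
2: (78−1)·11.97² = 77·143.2809 = 11032.6293
3: (54−1)·3.91² = 53·15.2881 = 810.2693
Numerator = 18722.7086; denominator = Σ(nₕ−1) = 214.
s²ₚ = 18722.7086/214 = 87.48929... → 87.489.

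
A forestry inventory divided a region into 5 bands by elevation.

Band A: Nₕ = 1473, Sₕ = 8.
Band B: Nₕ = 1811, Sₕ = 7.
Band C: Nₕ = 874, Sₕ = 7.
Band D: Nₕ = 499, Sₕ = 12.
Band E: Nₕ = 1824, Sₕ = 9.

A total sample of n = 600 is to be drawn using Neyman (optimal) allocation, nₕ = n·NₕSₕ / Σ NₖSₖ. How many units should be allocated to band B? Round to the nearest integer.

A: NₕSₕ = 1473·8 = 11784
B: NₕSₕ = 1811·7 = 12677
C: NₕSₕ = 874·7 = 6118
D: NₕSₕ = 499·12 = 5988
E: NₕSₕ = 1824·9 = 16416
Σ NₕSₕ = 52983.
n_B = 600·12677/52983 = 143.559... → 144.

144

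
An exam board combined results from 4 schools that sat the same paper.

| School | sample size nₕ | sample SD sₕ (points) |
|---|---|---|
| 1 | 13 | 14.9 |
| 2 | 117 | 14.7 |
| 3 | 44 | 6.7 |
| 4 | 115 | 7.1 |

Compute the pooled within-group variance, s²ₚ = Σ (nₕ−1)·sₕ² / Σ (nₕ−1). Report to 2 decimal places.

124.24

Degrees of freedom: 12 + 116 + 43 + 114 = 285.
Σ(nₕ−1)sₕ² = 12·222.01 + 116·216.09 + 43·44.89 + 114·50.41 = 35407.57.
s²ₚ = 35407.57 / 285 = 124.2371... → 124.24.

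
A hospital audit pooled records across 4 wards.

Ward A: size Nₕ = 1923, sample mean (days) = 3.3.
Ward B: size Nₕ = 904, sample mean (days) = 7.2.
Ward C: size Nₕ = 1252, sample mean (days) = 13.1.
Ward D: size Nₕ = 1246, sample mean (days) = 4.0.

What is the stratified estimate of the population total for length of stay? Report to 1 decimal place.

34239.9

A: 1923·3.3 = 6345.9
B: 904·7.2 = 6508.8
C: 1252·13.1 = 16401.2
D: 1246·4.0 = 4984
τ̂ = Σ Nₕx̄ₕ = 34239.9.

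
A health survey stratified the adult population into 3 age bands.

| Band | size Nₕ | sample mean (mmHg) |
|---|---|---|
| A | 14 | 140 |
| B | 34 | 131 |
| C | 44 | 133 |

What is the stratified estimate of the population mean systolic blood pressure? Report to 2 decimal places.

N = 14 + 34 + 44 = 92.
The stratified mean weights each stratum mean by its population share Nₕ/N.
Σ Nₕx̄ₕ = 14·140 + 34·131 + 44·133 = 1960 + 4454 + 5852 = 12266.
Divide by N: 12266 / 92 = 133.3261... → 133.33.

133.33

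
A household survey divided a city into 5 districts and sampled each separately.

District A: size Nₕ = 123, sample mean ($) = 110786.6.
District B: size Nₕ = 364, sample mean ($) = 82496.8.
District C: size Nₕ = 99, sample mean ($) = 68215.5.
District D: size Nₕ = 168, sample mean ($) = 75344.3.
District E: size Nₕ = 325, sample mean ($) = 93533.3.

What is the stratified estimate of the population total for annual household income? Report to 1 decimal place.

A: 123·110786.6 = 13626751.8
B: 364·82496.8 = 30028835.2
C: 99·68215.5 = 6753334.5
D: 168·75344.3 = 12657842.4
E: 325·93533.3 = 30398322.5
τ̂ = Σ Nₕx̄ₕ = 93465086.4.

93465086.4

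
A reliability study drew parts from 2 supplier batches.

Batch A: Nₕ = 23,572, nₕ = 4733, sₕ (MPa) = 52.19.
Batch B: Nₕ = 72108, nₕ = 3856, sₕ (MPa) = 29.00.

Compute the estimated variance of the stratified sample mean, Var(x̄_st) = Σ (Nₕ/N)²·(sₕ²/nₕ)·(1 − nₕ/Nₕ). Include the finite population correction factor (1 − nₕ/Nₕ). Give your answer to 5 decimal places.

0.14517

N = 95680; Wₕ = Nₕ/N.
batch A: (23572/95680)²·52.19²/4733·(1 − 4733/23572) = 0.02791580
batch B: (72108/95680)²·29.00²/3856·(1 − 3856/72108) = 0.11725071
Sum = 0.14516650 → 0.14517.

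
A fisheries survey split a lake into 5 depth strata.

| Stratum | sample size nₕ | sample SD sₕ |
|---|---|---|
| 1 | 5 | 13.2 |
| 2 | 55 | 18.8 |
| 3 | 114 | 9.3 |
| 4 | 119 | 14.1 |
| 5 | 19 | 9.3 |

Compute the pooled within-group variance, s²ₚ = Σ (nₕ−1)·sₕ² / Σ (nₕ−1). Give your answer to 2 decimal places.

177.76

1: (5−1)·13.2² = 4·174.24 = 696.96
2: (55−1)·18.8² = 54·353.44 = 19085.76
3: (114−1)·9.3² = 113·86.49 = 9773.37
4: (119−1)·14.1² = 118·198.81 = 23459.58
5: (19−1)·9.3² = 18·86.49 = 1556.82
Numerator = 54572.49; denominator = Σ(nₕ−1) = 307.
s²ₚ = 54572.49/307 = 177.7606... → 177.76.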